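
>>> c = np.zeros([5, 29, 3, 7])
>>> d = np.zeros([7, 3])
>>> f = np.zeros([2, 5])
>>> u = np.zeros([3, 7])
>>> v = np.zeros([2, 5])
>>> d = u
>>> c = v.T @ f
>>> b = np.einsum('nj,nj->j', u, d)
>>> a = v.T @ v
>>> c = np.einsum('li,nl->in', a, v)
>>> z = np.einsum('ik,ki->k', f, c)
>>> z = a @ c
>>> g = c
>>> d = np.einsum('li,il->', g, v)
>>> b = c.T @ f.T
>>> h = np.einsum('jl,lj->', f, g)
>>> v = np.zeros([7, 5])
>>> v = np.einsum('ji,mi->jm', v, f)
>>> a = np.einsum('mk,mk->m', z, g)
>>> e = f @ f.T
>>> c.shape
(5, 2)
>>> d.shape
()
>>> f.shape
(2, 5)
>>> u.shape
(3, 7)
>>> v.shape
(7, 2)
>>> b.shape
(2, 2)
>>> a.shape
(5,)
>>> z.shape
(5, 2)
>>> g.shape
(5, 2)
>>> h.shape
()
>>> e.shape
(2, 2)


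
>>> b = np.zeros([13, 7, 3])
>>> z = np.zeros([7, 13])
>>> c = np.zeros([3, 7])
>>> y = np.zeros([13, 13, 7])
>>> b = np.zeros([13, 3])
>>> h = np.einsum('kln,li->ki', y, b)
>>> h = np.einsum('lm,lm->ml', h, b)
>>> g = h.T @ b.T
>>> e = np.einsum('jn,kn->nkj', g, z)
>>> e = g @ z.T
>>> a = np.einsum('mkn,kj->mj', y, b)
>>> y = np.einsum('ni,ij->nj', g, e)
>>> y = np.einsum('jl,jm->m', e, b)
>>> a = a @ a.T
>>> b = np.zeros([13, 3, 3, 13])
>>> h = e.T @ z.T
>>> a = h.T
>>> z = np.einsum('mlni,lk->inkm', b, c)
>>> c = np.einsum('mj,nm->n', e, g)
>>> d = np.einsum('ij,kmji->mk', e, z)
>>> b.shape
(13, 3, 3, 13)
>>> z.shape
(13, 3, 7, 13)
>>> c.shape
(13,)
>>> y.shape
(3,)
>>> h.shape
(7, 7)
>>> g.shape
(13, 13)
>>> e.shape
(13, 7)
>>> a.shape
(7, 7)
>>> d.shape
(3, 13)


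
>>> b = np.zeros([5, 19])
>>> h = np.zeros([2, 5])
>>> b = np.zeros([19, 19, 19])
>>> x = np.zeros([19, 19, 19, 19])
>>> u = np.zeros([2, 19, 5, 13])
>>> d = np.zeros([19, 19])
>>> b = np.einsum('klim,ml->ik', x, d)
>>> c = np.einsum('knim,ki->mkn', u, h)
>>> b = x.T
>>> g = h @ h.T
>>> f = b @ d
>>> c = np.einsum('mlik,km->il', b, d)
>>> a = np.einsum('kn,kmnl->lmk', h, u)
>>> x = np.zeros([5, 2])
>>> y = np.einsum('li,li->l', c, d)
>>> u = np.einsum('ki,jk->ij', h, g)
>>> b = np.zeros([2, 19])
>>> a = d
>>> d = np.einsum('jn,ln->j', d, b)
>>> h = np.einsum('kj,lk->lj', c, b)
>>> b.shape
(2, 19)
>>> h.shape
(2, 19)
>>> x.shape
(5, 2)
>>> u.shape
(5, 2)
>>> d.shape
(19,)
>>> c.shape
(19, 19)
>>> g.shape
(2, 2)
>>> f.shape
(19, 19, 19, 19)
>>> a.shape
(19, 19)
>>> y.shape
(19,)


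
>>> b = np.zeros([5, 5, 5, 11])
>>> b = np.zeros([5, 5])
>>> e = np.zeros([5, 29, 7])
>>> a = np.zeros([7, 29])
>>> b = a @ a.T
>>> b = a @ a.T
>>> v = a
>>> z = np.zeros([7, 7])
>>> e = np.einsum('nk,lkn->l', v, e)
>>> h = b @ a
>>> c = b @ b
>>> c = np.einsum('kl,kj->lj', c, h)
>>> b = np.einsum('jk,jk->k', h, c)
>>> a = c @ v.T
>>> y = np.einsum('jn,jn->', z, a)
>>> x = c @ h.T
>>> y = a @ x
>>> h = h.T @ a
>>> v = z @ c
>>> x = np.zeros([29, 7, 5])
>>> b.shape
(29,)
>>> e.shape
(5,)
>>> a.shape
(7, 7)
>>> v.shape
(7, 29)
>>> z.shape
(7, 7)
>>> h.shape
(29, 7)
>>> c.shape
(7, 29)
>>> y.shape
(7, 7)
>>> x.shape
(29, 7, 5)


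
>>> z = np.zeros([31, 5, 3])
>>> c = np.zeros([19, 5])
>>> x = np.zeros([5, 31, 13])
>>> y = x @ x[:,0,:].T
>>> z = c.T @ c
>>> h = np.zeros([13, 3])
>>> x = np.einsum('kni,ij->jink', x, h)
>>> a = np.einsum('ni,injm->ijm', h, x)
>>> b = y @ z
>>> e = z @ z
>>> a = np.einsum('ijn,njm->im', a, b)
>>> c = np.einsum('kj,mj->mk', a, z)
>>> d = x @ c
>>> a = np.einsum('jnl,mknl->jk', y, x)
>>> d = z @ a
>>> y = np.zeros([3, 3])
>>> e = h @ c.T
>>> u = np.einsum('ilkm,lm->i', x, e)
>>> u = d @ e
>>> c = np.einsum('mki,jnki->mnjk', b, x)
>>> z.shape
(5, 5)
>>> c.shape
(5, 13, 3, 31)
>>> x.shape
(3, 13, 31, 5)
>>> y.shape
(3, 3)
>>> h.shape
(13, 3)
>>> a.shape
(5, 13)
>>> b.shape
(5, 31, 5)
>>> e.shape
(13, 5)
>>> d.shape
(5, 13)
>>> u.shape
(5, 5)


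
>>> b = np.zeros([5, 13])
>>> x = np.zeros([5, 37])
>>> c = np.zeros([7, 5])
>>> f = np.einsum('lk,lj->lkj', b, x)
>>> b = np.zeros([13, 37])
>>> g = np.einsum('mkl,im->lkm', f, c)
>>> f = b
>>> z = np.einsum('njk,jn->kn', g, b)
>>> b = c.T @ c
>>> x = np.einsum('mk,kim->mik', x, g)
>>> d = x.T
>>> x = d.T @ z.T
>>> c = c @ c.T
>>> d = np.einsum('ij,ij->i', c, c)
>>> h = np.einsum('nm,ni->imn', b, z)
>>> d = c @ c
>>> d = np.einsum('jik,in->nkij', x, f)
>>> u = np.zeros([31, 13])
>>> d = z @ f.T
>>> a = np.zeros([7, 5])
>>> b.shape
(5, 5)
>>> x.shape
(5, 13, 5)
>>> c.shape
(7, 7)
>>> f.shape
(13, 37)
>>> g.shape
(37, 13, 5)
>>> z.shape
(5, 37)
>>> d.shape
(5, 13)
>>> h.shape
(37, 5, 5)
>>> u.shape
(31, 13)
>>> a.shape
(7, 5)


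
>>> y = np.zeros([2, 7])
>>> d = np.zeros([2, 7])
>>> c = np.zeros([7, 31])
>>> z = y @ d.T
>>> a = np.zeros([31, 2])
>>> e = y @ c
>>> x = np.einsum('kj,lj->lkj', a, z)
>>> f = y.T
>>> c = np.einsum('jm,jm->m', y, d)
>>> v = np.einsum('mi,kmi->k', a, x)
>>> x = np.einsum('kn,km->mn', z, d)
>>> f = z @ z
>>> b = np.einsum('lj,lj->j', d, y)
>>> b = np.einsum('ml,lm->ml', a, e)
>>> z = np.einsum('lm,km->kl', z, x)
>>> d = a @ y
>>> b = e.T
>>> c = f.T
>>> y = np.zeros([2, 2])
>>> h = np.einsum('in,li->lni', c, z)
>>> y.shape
(2, 2)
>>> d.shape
(31, 7)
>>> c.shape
(2, 2)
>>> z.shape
(7, 2)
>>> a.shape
(31, 2)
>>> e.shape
(2, 31)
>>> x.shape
(7, 2)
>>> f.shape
(2, 2)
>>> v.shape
(2,)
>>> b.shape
(31, 2)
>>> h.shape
(7, 2, 2)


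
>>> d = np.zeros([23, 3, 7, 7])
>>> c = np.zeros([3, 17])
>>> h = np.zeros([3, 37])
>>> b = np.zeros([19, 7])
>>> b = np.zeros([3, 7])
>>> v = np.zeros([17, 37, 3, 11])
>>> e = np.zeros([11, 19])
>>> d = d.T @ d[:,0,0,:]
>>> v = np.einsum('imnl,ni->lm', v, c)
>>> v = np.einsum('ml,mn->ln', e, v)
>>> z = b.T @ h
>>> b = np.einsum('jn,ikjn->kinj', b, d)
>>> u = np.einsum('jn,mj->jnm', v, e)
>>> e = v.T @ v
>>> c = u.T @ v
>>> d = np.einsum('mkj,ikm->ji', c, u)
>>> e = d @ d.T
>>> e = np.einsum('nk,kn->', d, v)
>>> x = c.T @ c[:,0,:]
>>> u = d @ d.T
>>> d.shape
(37, 19)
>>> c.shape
(11, 37, 37)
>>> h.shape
(3, 37)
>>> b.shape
(7, 7, 7, 3)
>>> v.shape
(19, 37)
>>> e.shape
()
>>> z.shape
(7, 37)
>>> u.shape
(37, 37)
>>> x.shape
(37, 37, 37)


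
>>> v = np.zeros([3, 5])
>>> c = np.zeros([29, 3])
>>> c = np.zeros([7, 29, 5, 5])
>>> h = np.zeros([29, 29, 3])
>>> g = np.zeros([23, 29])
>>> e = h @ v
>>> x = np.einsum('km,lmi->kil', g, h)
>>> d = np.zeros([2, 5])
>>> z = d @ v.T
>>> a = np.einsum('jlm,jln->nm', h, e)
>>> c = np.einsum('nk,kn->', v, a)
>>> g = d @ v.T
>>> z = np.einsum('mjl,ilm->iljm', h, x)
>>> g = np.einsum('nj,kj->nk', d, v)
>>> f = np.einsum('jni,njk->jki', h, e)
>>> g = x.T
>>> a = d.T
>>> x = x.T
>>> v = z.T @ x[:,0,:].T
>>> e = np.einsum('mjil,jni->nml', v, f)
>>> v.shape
(29, 29, 3, 29)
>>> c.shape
()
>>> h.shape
(29, 29, 3)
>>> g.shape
(29, 3, 23)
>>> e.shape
(5, 29, 29)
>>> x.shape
(29, 3, 23)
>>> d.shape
(2, 5)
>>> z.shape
(23, 3, 29, 29)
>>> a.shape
(5, 2)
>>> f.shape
(29, 5, 3)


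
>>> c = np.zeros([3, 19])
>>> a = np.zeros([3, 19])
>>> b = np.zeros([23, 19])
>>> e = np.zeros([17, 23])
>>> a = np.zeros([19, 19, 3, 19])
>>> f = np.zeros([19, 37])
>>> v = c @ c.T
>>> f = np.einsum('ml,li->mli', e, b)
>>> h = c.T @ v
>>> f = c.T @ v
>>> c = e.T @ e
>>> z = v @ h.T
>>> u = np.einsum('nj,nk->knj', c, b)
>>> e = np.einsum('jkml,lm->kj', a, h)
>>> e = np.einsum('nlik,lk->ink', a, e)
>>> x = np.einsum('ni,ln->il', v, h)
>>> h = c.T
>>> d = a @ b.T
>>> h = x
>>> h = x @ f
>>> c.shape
(23, 23)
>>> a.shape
(19, 19, 3, 19)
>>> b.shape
(23, 19)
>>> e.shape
(3, 19, 19)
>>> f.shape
(19, 3)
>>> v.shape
(3, 3)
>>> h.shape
(3, 3)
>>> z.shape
(3, 19)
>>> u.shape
(19, 23, 23)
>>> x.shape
(3, 19)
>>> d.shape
(19, 19, 3, 23)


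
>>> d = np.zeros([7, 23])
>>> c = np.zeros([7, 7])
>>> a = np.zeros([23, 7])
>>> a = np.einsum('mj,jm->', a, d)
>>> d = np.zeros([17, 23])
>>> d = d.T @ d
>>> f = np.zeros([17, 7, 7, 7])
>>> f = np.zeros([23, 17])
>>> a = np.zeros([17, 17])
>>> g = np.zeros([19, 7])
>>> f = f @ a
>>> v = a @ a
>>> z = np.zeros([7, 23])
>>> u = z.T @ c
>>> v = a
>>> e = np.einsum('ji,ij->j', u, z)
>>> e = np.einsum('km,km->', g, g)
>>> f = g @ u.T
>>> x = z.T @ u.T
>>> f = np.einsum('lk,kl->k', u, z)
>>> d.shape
(23, 23)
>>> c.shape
(7, 7)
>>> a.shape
(17, 17)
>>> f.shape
(7,)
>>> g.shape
(19, 7)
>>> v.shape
(17, 17)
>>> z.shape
(7, 23)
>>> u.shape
(23, 7)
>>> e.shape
()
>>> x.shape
(23, 23)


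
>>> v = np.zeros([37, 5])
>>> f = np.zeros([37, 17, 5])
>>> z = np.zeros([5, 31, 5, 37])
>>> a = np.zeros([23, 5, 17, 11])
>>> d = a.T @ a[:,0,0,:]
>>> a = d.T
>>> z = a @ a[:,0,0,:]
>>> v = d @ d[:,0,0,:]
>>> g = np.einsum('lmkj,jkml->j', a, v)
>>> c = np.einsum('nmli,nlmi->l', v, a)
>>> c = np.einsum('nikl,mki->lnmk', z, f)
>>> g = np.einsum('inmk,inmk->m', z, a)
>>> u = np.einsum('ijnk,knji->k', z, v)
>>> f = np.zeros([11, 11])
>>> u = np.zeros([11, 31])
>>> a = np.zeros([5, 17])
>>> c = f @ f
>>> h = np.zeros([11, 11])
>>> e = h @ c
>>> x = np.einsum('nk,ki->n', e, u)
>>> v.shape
(11, 17, 5, 11)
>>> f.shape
(11, 11)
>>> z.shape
(11, 5, 17, 11)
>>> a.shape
(5, 17)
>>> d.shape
(11, 17, 5, 11)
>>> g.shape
(17,)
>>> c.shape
(11, 11)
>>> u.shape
(11, 31)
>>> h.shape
(11, 11)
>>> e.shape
(11, 11)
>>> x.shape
(11,)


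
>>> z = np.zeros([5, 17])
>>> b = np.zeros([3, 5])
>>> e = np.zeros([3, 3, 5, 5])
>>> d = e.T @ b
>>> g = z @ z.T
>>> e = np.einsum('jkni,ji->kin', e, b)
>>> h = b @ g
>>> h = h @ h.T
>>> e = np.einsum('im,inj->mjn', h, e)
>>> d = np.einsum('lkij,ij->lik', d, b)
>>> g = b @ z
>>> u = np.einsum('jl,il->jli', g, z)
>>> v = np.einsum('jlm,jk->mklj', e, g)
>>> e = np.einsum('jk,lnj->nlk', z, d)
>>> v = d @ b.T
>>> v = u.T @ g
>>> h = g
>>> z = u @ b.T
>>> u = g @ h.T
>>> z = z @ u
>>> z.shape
(3, 17, 3)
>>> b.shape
(3, 5)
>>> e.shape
(3, 5, 17)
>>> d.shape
(5, 3, 5)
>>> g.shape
(3, 17)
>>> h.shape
(3, 17)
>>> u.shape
(3, 3)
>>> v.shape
(5, 17, 17)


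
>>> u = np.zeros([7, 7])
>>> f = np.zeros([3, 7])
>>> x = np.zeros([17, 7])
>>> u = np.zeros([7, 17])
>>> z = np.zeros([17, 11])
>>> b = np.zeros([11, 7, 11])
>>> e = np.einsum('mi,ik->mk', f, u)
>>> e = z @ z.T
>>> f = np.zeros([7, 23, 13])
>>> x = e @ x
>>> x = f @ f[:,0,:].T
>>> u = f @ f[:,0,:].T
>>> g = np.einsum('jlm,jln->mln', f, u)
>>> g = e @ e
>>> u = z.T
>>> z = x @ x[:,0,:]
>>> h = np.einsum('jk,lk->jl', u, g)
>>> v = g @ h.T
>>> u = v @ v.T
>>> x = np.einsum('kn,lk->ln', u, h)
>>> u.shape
(17, 17)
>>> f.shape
(7, 23, 13)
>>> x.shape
(11, 17)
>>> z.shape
(7, 23, 7)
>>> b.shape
(11, 7, 11)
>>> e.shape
(17, 17)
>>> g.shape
(17, 17)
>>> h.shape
(11, 17)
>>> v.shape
(17, 11)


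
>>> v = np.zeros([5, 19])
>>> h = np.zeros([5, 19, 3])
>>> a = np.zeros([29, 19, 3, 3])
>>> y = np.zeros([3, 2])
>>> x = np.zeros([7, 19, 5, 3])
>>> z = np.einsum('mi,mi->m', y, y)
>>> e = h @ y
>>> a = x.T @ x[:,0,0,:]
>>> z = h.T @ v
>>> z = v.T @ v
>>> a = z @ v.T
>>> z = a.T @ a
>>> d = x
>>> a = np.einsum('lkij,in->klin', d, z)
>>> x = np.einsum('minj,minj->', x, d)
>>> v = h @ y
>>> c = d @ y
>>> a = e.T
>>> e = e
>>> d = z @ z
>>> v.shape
(5, 19, 2)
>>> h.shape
(5, 19, 3)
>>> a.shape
(2, 19, 5)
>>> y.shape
(3, 2)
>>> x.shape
()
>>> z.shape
(5, 5)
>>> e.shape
(5, 19, 2)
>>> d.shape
(5, 5)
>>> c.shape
(7, 19, 5, 2)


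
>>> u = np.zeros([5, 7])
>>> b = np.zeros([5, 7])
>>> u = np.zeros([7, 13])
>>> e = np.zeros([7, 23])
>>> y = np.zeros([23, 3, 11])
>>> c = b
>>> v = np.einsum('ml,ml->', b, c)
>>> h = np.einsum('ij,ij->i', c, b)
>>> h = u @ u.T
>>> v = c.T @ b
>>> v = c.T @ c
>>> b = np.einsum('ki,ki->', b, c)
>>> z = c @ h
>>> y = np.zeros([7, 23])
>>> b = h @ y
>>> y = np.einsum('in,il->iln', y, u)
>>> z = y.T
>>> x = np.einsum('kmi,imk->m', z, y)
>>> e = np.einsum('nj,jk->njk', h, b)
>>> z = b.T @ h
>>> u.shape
(7, 13)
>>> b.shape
(7, 23)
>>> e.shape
(7, 7, 23)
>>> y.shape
(7, 13, 23)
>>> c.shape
(5, 7)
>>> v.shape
(7, 7)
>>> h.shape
(7, 7)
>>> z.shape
(23, 7)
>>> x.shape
(13,)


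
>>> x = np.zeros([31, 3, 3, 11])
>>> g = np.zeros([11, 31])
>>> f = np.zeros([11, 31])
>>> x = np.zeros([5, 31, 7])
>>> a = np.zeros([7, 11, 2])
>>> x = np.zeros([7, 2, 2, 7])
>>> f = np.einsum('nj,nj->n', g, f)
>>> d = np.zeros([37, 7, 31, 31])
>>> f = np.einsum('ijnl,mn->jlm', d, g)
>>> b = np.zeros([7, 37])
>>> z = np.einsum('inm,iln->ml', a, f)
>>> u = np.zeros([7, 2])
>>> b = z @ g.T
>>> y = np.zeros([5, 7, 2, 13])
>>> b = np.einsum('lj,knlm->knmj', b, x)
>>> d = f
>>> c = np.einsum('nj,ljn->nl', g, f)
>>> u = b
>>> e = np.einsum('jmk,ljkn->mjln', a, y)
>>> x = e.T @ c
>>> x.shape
(13, 5, 7, 7)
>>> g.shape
(11, 31)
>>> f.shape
(7, 31, 11)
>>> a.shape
(7, 11, 2)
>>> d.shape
(7, 31, 11)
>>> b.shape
(7, 2, 7, 11)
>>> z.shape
(2, 31)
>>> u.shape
(7, 2, 7, 11)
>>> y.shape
(5, 7, 2, 13)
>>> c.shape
(11, 7)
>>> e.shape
(11, 7, 5, 13)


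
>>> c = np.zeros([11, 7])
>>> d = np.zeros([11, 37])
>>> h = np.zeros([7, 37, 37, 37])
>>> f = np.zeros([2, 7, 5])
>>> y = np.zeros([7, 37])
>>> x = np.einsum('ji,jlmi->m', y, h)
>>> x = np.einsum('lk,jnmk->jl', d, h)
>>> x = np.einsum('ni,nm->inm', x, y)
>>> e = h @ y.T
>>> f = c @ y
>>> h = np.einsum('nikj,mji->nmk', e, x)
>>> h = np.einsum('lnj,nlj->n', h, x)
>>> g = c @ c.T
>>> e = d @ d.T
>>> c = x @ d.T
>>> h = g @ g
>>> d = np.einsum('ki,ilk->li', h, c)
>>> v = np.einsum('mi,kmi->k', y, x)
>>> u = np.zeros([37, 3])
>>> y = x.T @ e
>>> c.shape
(11, 7, 11)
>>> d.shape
(7, 11)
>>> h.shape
(11, 11)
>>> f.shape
(11, 37)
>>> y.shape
(37, 7, 11)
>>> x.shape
(11, 7, 37)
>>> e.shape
(11, 11)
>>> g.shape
(11, 11)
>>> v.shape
(11,)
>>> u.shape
(37, 3)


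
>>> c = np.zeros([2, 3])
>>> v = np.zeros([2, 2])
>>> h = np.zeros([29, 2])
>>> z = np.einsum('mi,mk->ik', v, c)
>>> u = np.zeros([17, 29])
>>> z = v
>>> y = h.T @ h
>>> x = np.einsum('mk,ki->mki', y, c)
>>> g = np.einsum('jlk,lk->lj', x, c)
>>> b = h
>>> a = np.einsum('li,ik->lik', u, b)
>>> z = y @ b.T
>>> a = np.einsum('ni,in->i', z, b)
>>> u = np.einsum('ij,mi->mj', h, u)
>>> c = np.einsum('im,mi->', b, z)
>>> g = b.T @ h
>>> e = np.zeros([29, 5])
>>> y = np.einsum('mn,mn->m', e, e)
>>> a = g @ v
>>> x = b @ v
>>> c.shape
()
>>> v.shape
(2, 2)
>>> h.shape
(29, 2)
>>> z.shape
(2, 29)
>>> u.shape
(17, 2)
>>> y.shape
(29,)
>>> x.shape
(29, 2)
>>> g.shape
(2, 2)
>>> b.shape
(29, 2)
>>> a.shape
(2, 2)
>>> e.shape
(29, 5)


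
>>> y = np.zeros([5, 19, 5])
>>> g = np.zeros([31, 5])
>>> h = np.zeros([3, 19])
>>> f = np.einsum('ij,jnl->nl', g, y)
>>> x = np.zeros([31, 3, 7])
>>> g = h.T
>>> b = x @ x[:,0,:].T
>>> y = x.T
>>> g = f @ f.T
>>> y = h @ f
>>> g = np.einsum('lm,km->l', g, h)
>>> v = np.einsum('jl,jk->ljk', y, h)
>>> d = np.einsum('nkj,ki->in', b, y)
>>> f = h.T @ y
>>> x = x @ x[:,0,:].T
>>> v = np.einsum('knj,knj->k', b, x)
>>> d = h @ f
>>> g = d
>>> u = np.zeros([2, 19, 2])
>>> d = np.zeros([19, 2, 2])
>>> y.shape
(3, 5)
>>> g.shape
(3, 5)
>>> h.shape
(3, 19)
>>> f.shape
(19, 5)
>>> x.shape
(31, 3, 31)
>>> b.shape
(31, 3, 31)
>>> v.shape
(31,)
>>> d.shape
(19, 2, 2)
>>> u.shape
(2, 19, 2)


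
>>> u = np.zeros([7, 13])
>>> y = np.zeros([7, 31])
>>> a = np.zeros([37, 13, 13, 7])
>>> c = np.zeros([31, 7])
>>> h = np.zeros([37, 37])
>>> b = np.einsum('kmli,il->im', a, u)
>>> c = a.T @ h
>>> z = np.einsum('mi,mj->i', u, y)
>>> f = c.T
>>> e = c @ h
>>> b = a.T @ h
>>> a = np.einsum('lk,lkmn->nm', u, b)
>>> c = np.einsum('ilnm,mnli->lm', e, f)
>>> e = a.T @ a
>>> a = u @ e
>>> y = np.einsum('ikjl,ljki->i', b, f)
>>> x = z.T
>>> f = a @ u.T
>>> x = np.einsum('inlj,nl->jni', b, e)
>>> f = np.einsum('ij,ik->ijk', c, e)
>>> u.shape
(7, 13)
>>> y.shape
(7,)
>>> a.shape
(7, 13)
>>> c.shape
(13, 37)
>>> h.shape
(37, 37)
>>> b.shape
(7, 13, 13, 37)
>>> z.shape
(13,)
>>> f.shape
(13, 37, 13)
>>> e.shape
(13, 13)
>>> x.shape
(37, 13, 7)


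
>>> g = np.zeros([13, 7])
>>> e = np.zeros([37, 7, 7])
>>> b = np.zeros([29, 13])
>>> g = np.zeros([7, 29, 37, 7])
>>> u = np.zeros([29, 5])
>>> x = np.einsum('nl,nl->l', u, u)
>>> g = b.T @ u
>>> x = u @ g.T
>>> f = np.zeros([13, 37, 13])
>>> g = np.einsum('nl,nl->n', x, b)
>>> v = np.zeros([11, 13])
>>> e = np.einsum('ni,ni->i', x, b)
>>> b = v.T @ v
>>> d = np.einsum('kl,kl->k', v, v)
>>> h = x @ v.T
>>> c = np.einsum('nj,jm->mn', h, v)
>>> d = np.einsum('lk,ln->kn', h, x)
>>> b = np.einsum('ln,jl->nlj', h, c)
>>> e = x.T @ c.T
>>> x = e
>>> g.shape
(29,)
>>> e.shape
(13, 13)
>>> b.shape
(11, 29, 13)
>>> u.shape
(29, 5)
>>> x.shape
(13, 13)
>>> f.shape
(13, 37, 13)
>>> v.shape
(11, 13)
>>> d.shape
(11, 13)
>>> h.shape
(29, 11)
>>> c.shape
(13, 29)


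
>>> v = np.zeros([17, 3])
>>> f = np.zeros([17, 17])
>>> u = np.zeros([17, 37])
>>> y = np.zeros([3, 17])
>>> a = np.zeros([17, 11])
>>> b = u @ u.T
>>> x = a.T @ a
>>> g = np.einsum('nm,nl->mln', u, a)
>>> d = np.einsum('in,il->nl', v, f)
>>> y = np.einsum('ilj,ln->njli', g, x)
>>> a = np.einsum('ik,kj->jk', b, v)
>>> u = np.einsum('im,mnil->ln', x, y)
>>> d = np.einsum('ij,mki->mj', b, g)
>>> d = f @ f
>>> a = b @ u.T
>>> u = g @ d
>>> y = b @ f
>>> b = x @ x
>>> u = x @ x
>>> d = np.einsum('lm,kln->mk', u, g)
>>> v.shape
(17, 3)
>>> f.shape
(17, 17)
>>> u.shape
(11, 11)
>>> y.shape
(17, 17)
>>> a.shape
(17, 37)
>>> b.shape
(11, 11)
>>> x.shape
(11, 11)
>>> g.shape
(37, 11, 17)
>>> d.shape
(11, 37)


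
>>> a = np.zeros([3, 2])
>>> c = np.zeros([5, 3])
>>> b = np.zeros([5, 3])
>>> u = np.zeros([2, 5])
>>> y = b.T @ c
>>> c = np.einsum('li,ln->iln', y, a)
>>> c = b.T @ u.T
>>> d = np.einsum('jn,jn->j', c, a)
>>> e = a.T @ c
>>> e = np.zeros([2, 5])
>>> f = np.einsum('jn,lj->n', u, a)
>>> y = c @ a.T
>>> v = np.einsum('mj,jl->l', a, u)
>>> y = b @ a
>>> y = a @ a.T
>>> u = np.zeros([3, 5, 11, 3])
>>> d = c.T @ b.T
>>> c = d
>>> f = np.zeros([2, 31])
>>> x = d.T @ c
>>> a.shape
(3, 2)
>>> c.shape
(2, 5)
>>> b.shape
(5, 3)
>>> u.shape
(3, 5, 11, 3)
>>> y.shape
(3, 3)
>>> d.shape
(2, 5)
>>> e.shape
(2, 5)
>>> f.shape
(2, 31)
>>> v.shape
(5,)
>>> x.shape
(5, 5)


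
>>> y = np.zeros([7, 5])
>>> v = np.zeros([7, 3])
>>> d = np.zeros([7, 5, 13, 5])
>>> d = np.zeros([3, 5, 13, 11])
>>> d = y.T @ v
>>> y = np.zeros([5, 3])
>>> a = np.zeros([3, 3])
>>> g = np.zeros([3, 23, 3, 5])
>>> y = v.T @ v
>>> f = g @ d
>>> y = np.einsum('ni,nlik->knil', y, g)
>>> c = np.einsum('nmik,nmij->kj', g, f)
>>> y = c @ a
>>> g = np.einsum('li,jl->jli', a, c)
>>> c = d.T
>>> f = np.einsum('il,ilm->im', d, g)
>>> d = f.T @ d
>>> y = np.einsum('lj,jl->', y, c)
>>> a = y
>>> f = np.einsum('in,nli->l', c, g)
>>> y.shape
()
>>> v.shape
(7, 3)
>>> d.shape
(3, 3)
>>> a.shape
()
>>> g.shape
(5, 3, 3)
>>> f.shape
(3,)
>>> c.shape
(3, 5)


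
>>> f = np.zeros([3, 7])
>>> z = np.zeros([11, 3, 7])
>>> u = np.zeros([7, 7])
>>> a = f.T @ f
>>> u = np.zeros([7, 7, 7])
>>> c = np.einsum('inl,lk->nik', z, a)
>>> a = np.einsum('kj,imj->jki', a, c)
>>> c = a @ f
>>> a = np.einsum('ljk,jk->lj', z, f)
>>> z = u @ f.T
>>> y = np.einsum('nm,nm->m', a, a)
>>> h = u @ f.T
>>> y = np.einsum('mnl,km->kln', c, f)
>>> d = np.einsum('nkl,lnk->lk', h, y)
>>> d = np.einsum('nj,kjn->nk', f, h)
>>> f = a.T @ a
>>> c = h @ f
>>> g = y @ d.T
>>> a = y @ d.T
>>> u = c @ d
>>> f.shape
(3, 3)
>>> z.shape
(7, 7, 3)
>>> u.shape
(7, 7, 7)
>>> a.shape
(3, 7, 3)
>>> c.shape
(7, 7, 3)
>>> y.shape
(3, 7, 7)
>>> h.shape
(7, 7, 3)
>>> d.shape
(3, 7)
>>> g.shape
(3, 7, 3)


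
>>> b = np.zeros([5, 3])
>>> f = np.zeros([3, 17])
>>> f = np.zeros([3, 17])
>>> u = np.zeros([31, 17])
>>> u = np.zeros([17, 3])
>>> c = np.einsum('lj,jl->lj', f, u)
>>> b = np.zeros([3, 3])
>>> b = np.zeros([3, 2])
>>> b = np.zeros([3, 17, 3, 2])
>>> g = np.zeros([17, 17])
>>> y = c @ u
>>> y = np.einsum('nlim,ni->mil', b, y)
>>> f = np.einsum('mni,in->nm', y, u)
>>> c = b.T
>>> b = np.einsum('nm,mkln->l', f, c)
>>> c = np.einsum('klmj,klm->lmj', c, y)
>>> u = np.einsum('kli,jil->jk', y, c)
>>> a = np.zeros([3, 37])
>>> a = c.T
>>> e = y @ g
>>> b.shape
(17,)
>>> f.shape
(3, 2)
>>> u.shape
(3, 2)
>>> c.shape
(3, 17, 3)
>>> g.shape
(17, 17)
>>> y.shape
(2, 3, 17)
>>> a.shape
(3, 17, 3)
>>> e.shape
(2, 3, 17)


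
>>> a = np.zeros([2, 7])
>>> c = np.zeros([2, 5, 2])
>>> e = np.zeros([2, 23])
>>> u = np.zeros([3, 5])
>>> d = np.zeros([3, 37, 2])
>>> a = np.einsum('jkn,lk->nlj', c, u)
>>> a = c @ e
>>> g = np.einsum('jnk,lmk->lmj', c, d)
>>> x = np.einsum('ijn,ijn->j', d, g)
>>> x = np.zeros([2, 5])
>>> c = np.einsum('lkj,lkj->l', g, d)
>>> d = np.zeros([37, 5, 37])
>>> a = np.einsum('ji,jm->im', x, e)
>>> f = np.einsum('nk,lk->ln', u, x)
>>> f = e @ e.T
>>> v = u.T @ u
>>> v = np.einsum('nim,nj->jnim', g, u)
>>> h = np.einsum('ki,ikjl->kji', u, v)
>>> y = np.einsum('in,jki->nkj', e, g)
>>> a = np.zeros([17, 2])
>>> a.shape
(17, 2)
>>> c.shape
(3,)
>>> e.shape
(2, 23)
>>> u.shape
(3, 5)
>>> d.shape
(37, 5, 37)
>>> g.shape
(3, 37, 2)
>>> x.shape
(2, 5)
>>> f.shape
(2, 2)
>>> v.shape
(5, 3, 37, 2)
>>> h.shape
(3, 37, 5)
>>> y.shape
(23, 37, 3)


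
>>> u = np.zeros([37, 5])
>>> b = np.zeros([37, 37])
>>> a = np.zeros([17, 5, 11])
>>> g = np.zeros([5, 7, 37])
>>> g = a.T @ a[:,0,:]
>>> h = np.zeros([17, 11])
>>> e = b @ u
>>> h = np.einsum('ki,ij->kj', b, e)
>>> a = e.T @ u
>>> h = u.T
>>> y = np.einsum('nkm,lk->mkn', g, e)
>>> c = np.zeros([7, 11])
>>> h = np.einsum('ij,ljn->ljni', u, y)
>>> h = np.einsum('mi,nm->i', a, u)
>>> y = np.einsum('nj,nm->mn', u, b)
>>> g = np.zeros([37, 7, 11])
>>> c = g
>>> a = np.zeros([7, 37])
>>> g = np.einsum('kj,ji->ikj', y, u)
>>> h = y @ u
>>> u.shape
(37, 5)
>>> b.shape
(37, 37)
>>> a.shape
(7, 37)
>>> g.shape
(5, 37, 37)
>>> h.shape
(37, 5)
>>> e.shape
(37, 5)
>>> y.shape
(37, 37)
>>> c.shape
(37, 7, 11)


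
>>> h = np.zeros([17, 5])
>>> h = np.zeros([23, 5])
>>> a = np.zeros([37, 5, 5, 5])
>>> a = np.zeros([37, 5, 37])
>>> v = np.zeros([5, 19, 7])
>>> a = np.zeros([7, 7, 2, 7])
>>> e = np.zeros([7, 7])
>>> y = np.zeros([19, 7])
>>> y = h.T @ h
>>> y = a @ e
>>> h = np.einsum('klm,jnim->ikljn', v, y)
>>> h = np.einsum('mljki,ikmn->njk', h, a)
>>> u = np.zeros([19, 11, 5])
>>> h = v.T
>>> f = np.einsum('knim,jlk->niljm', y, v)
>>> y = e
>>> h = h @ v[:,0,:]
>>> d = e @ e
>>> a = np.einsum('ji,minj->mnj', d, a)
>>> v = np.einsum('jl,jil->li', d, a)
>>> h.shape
(7, 19, 7)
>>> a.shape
(7, 2, 7)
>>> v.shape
(7, 2)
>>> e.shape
(7, 7)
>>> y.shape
(7, 7)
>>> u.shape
(19, 11, 5)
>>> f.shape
(7, 2, 19, 5, 7)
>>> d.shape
(7, 7)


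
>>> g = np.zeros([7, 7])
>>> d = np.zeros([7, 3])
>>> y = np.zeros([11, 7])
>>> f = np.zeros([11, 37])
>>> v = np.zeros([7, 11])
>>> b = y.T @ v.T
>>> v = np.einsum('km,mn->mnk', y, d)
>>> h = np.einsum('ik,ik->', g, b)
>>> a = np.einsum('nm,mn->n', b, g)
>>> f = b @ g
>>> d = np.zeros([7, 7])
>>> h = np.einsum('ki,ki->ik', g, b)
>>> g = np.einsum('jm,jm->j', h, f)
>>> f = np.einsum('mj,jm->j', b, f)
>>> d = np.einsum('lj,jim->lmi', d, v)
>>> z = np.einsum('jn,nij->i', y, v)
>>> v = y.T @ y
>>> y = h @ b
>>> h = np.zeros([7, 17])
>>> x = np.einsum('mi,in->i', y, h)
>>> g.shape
(7,)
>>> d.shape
(7, 11, 3)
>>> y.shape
(7, 7)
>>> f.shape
(7,)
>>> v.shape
(7, 7)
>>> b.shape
(7, 7)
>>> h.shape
(7, 17)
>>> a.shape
(7,)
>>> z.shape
(3,)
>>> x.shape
(7,)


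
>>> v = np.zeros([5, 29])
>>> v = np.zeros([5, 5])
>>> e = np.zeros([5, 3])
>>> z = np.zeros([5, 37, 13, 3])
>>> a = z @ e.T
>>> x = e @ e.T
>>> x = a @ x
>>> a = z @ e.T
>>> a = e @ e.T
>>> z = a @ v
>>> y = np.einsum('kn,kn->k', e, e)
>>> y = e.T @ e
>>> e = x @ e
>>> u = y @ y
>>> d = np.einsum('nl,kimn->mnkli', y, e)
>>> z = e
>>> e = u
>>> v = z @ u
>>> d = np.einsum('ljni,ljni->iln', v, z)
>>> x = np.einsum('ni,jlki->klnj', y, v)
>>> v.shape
(5, 37, 13, 3)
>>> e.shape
(3, 3)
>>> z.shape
(5, 37, 13, 3)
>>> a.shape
(5, 5)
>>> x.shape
(13, 37, 3, 5)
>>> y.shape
(3, 3)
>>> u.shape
(3, 3)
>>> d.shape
(3, 5, 13)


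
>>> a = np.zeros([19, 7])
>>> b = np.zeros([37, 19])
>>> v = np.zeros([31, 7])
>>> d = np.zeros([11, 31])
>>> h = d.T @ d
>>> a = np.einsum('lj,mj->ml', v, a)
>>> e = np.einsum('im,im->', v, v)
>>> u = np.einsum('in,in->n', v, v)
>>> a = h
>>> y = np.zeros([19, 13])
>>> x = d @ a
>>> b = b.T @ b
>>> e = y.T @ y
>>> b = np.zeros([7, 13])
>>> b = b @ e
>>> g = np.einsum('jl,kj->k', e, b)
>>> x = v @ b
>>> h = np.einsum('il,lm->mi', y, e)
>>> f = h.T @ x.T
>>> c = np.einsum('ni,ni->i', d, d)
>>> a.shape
(31, 31)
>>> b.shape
(7, 13)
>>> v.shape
(31, 7)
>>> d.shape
(11, 31)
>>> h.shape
(13, 19)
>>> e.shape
(13, 13)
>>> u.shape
(7,)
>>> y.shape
(19, 13)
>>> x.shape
(31, 13)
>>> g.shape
(7,)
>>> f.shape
(19, 31)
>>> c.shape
(31,)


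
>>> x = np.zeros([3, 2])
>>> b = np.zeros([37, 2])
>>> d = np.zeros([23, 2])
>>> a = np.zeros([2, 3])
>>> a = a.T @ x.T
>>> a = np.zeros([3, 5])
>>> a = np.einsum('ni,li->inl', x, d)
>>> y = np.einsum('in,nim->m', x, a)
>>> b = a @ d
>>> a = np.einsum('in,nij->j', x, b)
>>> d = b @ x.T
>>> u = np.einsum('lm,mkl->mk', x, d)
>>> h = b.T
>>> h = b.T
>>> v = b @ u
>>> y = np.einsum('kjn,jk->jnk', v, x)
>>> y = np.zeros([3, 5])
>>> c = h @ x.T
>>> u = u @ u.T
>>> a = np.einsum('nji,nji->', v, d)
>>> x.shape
(3, 2)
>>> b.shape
(2, 3, 2)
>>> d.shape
(2, 3, 3)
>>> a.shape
()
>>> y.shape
(3, 5)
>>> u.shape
(2, 2)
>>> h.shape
(2, 3, 2)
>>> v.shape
(2, 3, 3)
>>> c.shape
(2, 3, 3)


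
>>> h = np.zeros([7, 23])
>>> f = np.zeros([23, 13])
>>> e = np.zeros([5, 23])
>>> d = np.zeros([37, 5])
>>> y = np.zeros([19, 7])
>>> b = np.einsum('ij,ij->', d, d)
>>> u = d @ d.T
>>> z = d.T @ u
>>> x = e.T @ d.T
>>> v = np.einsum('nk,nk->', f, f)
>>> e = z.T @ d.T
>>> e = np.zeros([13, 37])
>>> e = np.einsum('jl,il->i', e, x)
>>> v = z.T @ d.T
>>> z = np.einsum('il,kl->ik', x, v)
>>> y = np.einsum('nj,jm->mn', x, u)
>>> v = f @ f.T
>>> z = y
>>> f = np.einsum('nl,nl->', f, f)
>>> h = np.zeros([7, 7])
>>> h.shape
(7, 7)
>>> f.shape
()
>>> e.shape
(23,)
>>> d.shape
(37, 5)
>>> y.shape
(37, 23)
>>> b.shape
()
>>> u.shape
(37, 37)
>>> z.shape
(37, 23)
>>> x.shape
(23, 37)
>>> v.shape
(23, 23)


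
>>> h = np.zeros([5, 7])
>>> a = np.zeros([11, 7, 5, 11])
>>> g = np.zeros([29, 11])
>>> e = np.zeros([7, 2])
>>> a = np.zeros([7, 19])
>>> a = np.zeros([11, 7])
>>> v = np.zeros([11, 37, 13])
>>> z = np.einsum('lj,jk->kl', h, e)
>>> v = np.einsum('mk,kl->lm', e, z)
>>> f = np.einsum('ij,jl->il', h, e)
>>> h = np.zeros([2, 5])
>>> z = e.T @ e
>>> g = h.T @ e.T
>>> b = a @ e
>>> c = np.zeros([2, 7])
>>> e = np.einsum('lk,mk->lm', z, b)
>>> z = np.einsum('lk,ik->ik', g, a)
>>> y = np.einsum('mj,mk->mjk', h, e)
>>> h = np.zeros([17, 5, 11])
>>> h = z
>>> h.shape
(11, 7)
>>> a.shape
(11, 7)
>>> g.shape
(5, 7)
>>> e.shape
(2, 11)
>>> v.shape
(5, 7)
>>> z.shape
(11, 7)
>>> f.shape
(5, 2)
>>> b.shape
(11, 2)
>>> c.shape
(2, 7)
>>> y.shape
(2, 5, 11)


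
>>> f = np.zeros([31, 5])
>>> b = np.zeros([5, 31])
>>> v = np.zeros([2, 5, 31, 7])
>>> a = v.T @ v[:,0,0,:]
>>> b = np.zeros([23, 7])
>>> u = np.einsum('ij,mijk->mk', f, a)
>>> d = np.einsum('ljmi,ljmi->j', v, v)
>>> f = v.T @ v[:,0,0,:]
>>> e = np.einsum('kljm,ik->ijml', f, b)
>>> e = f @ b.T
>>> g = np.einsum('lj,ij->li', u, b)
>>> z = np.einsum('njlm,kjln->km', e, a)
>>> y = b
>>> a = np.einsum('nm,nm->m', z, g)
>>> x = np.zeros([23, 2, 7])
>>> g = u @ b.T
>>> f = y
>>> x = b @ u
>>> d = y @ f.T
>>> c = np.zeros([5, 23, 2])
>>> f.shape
(23, 7)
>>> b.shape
(23, 7)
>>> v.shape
(2, 5, 31, 7)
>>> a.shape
(23,)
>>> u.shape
(7, 7)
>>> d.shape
(23, 23)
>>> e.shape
(7, 31, 5, 23)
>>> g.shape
(7, 23)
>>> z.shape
(7, 23)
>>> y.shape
(23, 7)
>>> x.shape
(23, 7)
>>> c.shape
(5, 23, 2)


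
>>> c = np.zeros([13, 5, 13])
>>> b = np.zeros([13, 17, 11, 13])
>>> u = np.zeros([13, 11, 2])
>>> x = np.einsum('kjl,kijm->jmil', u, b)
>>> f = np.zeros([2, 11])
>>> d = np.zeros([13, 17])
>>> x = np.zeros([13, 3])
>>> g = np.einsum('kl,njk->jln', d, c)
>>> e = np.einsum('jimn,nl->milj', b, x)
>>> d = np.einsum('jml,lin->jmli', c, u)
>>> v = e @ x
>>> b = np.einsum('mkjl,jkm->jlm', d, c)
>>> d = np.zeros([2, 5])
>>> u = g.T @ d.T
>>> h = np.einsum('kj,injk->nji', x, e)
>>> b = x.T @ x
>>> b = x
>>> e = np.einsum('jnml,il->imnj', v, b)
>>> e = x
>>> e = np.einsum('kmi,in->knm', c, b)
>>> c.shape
(13, 5, 13)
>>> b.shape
(13, 3)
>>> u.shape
(13, 17, 2)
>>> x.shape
(13, 3)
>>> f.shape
(2, 11)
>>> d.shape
(2, 5)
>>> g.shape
(5, 17, 13)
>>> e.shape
(13, 3, 5)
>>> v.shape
(11, 17, 3, 3)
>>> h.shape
(17, 3, 11)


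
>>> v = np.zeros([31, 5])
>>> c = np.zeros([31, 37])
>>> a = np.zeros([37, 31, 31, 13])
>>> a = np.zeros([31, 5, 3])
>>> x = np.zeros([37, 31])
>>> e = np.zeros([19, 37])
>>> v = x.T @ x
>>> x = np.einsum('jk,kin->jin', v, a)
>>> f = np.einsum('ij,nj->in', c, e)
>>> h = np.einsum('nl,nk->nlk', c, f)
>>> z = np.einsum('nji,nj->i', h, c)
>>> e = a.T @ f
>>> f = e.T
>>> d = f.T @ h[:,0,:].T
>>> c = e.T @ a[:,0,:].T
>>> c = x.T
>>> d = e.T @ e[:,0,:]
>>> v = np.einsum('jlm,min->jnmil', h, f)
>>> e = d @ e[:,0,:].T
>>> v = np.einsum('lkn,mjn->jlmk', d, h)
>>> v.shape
(37, 19, 31, 5)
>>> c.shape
(3, 5, 31)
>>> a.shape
(31, 5, 3)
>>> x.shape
(31, 5, 3)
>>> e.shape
(19, 5, 3)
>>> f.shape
(19, 5, 3)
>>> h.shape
(31, 37, 19)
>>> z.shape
(19,)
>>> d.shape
(19, 5, 19)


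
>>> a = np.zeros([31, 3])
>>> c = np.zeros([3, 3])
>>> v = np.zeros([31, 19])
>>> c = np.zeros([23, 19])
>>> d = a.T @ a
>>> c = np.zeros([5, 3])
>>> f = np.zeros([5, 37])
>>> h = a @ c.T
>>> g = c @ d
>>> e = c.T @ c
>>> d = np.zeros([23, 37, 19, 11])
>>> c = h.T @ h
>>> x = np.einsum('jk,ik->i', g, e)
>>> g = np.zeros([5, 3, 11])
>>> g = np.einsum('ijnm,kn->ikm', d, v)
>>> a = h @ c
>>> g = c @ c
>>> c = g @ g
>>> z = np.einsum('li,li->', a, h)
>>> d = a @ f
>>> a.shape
(31, 5)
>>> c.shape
(5, 5)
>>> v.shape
(31, 19)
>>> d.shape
(31, 37)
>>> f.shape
(5, 37)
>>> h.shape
(31, 5)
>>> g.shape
(5, 5)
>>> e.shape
(3, 3)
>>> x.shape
(3,)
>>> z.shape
()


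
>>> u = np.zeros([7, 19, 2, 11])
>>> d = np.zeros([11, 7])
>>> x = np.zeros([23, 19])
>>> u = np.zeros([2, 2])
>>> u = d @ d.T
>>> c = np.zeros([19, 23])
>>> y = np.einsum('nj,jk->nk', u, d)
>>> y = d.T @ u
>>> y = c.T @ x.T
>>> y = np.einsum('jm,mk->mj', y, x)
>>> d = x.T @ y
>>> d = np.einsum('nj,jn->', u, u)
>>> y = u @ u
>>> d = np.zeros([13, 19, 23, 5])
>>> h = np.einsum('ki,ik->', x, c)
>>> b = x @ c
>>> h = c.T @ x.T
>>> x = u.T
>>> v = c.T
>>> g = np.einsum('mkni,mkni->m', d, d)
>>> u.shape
(11, 11)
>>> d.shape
(13, 19, 23, 5)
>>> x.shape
(11, 11)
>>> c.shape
(19, 23)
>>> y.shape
(11, 11)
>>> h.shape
(23, 23)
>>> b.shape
(23, 23)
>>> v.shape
(23, 19)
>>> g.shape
(13,)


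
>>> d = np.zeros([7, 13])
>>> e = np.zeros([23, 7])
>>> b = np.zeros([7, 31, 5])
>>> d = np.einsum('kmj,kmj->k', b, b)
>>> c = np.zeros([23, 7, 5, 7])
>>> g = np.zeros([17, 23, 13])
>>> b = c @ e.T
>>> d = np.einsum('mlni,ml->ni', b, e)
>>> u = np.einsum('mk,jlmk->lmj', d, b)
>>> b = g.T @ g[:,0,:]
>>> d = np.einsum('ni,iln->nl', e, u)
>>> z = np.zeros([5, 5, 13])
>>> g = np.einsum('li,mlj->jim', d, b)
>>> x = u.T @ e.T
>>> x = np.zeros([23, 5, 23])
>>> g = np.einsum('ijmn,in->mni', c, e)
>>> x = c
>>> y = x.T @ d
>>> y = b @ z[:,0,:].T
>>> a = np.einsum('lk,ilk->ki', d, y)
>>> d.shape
(23, 5)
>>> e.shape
(23, 7)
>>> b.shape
(13, 23, 13)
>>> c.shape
(23, 7, 5, 7)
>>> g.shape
(5, 7, 23)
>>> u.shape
(7, 5, 23)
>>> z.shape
(5, 5, 13)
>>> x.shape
(23, 7, 5, 7)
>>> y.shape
(13, 23, 5)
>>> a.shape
(5, 13)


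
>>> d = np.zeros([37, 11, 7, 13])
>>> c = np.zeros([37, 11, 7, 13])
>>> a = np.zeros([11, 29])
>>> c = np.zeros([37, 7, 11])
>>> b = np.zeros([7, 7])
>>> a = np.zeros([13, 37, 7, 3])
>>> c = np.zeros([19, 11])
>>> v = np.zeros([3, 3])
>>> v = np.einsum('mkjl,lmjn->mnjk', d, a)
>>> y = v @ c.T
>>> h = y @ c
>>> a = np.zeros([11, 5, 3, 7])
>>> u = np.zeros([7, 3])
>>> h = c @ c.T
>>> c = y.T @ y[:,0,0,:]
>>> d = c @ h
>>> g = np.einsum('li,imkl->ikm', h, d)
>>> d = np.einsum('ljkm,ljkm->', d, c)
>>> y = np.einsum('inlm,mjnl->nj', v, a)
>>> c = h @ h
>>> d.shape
()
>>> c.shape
(19, 19)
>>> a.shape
(11, 5, 3, 7)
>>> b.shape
(7, 7)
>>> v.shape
(37, 3, 7, 11)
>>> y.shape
(3, 5)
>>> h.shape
(19, 19)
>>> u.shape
(7, 3)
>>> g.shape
(19, 3, 7)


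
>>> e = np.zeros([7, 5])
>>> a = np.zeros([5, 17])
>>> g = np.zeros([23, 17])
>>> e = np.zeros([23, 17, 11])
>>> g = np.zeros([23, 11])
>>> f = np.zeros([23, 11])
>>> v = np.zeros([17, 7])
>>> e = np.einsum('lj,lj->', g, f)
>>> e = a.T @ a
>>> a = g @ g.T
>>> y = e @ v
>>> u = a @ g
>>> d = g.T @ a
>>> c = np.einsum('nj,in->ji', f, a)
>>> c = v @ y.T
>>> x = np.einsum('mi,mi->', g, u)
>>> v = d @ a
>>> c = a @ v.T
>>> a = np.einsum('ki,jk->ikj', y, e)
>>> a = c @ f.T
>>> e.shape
(17, 17)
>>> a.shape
(23, 23)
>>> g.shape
(23, 11)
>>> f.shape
(23, 11)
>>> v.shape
(11, 23)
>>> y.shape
(17, 7)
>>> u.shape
(23, 11)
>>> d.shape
(11, 23)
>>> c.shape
(23, 11)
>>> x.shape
()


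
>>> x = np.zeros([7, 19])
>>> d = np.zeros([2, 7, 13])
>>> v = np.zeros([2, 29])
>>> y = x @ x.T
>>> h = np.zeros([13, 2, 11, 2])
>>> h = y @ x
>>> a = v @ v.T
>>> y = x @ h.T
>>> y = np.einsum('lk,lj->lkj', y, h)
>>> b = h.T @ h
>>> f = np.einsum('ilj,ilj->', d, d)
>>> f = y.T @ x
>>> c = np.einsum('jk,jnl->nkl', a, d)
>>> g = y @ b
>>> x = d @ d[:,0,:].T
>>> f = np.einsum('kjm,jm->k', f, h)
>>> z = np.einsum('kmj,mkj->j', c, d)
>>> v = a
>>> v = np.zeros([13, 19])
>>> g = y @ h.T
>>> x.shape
(2, 7, 2)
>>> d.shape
(2, 7, 13)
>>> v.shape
(13, 19)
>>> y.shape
(7, 7, 19)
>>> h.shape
(7, 19)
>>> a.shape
(2, 2)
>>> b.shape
(19, 19)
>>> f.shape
(19,)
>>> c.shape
(7, 2, 13)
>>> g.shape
(7, 7, 7)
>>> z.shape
(13,)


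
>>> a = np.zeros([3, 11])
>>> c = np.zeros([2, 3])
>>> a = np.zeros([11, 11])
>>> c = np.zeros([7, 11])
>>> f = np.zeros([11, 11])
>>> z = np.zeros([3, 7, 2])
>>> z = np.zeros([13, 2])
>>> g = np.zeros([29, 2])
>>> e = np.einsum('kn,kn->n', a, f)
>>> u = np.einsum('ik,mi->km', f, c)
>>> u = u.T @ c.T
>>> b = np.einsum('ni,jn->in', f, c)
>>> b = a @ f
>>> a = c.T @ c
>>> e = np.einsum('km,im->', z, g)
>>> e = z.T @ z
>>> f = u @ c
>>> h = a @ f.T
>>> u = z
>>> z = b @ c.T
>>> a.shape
(11, 11)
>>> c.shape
(7, 11)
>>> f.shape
(7, 11)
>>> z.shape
(11, 7)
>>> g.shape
(29, 2)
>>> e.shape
(2, 2)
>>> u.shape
(13, 2)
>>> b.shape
(11, 11)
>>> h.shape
(11, 7)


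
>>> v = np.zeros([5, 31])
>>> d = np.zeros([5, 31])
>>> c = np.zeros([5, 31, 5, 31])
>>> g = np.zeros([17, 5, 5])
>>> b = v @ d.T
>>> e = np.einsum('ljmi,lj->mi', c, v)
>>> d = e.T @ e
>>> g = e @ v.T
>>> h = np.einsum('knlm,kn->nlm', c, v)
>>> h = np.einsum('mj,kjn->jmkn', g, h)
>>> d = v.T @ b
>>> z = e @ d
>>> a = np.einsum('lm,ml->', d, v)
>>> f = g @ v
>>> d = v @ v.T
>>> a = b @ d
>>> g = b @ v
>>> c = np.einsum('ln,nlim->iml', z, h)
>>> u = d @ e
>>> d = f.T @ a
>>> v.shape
(5, 31)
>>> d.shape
(31, 5)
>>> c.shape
(31, 31, 5)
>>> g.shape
(5, 31)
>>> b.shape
(5, 5)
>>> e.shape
(5, 31)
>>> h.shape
(5, 5, 31, 31)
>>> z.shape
(5, 5)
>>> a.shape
(5, 5)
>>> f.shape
(5, 31)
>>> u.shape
(5, 31)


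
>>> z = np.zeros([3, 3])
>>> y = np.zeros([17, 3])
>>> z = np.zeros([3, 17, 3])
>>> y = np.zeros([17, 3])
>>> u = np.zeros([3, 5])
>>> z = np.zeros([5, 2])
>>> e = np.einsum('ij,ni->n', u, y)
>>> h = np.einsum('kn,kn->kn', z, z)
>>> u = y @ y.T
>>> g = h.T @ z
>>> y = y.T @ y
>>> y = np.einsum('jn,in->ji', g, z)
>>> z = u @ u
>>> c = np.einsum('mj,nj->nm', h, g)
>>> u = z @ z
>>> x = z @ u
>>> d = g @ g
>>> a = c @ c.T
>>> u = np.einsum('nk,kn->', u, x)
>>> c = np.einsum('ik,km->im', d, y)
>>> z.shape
(17, 17)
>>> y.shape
(2, 5)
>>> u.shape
()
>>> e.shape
(17,)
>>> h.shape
(5, 2)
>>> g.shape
(2, 2)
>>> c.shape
(2, 5)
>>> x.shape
(17, 17)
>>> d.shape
(2, 2)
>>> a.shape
(2, 2)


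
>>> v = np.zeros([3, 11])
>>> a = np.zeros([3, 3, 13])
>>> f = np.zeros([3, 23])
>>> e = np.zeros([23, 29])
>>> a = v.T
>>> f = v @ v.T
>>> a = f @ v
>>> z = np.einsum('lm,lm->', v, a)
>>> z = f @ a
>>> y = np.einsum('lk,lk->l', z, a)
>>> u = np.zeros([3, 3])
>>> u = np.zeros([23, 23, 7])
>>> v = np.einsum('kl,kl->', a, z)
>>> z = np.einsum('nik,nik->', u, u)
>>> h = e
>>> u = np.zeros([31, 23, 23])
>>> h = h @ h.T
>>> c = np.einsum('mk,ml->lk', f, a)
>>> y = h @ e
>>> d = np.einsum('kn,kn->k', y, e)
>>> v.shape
()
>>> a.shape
(3, 11)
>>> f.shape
(3, 3)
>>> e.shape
(23, 29)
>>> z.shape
()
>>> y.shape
(23, 29)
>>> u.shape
(31, 23, 23)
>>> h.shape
(23, 23)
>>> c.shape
(11, 3)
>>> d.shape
(23,)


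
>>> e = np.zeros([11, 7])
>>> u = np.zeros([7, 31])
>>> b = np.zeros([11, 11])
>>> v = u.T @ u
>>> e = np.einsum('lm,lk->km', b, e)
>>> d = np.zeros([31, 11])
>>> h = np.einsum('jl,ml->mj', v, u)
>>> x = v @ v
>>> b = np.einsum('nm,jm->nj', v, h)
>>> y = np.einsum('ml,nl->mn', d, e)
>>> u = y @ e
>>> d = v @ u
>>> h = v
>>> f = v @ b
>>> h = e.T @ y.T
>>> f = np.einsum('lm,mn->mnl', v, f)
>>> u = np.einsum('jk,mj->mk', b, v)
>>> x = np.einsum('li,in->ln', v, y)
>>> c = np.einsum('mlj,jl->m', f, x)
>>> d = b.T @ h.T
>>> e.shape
(7, 11)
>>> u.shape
(31, 7)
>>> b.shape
(31, 7)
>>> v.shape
(31, 31)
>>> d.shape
(7, 11)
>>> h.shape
(11, 31)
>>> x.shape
(31, 7)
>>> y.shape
(31, 7)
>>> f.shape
(31, 7, 31)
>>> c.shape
(31,)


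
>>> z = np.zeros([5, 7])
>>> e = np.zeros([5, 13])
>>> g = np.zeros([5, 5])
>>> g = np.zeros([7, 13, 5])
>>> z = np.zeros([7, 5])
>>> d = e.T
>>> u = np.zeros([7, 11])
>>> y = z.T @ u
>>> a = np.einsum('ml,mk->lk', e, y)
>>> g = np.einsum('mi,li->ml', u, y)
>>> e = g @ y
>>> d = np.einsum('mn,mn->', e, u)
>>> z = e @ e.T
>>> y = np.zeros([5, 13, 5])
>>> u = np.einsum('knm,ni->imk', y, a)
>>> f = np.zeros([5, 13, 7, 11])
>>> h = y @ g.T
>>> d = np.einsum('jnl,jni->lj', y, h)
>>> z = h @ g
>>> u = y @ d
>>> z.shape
(5, 13, 5)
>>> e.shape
(7, 11)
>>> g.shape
(7, 5)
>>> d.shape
(5, 5)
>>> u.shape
(5, 13, 5)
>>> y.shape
(5, 13, 5)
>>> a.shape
(13, 11)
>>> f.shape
(5, 13, 7, 11)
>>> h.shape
(5, 13, 7)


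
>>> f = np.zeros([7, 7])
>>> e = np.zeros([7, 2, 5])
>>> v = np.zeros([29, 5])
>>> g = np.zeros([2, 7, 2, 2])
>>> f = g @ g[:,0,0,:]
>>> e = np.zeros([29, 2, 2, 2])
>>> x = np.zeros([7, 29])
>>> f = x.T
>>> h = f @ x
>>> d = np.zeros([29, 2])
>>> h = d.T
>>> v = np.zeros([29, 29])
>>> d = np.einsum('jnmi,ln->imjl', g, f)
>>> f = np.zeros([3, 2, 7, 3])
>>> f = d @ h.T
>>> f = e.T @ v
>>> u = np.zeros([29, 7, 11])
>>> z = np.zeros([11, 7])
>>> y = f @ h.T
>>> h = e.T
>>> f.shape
(2, 2, 2, 29)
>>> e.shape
(29, 2, 2, 2)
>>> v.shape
(29, 29)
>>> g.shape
(2, 7, 2, 2)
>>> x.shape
(7, 29)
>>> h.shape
(2, 2, 2, 29)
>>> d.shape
(2, 2, 2, 29)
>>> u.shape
(29, 7, 11)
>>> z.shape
(11, 7)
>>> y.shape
(2, 2, 2, 2)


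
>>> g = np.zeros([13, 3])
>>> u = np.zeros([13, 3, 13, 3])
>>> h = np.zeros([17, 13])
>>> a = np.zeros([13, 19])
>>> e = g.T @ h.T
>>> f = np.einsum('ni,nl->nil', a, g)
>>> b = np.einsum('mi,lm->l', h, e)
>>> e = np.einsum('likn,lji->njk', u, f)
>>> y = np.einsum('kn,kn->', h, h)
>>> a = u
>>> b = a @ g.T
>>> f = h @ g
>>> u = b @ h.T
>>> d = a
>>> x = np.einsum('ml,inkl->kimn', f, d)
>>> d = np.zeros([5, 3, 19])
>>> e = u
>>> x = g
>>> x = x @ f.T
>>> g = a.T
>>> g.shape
(3, 13, 3, 13)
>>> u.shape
(13, 3, 13, 17)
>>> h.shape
(17, 13)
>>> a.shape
(13, 3, 13, 3)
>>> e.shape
(13, 3, 13, 17)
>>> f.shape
(17, 3)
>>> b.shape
(13, 3, 13, 13)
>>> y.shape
()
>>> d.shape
(5, 3, 19)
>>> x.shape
(13, 17)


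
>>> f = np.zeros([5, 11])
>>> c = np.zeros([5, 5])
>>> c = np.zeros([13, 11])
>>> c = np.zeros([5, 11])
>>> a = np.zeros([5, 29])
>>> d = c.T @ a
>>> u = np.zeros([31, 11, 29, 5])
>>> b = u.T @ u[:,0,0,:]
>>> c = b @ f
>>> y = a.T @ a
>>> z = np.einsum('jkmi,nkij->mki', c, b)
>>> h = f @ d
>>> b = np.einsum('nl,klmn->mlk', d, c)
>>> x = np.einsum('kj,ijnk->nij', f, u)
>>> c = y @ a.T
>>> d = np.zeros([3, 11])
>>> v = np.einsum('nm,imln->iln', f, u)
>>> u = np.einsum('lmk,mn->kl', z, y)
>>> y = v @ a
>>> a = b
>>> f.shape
(5, 11)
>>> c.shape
(29, 5)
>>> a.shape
(11, 29, 5)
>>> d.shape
(3, 11)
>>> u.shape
(11, 11)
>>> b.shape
(11, 29, 5)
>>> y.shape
(31, 29, 29)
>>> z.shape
(11, 29, 11)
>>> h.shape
(5, 29)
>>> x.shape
(29, 31, 11)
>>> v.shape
(31, 29, 5)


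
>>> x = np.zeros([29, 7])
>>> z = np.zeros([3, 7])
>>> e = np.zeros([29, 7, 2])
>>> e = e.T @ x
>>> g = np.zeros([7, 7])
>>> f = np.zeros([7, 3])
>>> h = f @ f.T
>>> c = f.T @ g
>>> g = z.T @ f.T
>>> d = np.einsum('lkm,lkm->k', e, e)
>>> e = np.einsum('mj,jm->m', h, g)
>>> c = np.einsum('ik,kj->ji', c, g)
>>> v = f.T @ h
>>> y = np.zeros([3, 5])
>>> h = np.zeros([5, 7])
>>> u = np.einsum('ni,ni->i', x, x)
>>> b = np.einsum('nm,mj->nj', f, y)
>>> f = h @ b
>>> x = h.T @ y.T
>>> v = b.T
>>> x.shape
(7, 3)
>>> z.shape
(3, 7)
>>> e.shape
(7,)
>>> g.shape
(7, 7)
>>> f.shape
(5, 5)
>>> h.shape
(5, 7)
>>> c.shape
(7, 3)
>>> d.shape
(7,)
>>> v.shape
(5, 7)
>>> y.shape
(3, 5)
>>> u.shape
(7,)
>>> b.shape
(7, 5)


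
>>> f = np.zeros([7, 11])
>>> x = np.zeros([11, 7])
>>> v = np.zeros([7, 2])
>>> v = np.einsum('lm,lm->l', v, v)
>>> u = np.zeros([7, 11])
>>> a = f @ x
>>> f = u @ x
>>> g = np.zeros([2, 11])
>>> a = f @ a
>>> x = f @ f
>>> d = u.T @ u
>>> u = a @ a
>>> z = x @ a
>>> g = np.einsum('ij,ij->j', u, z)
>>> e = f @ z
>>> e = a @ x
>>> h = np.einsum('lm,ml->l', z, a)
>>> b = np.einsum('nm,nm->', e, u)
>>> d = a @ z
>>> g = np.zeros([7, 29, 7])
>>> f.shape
(7, 7)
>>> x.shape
(7, 7)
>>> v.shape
(7,)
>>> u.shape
(7, 7)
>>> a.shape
(7, 7)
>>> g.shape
(7, 29, 7)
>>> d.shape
(7, 7)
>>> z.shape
(7, 7)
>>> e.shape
(7, 7)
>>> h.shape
(7,)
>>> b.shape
()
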